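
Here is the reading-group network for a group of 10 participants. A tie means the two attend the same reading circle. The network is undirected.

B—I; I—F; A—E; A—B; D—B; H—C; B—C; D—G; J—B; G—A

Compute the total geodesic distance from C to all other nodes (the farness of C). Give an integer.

Distances from C: A:2, B:1, D:2, E:3, F:3, G:3, H:1, I:2, J:2.
Sum = 2 + 1 + 2 + 3 + 3 + 3 + 1 + 2 + 2 = 19.

19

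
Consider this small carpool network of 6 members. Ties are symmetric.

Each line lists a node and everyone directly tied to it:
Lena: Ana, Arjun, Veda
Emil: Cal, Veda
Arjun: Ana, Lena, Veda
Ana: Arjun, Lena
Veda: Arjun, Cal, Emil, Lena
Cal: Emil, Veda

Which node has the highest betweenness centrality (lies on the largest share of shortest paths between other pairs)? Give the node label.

Unnormalized betweenness of each node: Ana:0, Arjun:3/2, Cal:0, Emil:0, Lena:3/2, Veda:6.
Veda has the largest value, 6, making it the main broker — the node through which the most shortest paths run.

Veda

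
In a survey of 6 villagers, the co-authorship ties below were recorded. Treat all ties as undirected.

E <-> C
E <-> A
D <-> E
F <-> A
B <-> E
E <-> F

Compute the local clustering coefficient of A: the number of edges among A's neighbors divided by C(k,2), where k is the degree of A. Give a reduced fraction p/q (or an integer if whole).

1

A's neighbors: E and F (k = 2).
Possible neighbor pairs: C(2,2) = 1. Edges among them: E–F → e = 1.
Clustering(A) = 1/1.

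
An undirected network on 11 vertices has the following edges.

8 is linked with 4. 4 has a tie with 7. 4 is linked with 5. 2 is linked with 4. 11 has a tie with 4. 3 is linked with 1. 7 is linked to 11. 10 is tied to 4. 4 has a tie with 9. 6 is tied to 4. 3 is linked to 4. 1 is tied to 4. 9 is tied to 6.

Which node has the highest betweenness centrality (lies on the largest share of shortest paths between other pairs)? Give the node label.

Unnormalized betweenness of each node: 1:0, 2:0, 3:0, 4:42, 5:0, 6:0, 7:0, 8:0, 9:0, 10:0, 11:0.
4 has the largest value, 42, making it the main broker — the node through which the most shortest paths run.

4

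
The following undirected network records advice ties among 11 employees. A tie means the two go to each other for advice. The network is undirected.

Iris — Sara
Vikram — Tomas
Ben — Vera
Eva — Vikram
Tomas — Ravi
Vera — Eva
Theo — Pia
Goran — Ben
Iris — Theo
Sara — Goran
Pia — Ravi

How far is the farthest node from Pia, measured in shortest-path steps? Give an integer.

5

Distances from Pia: Ben:5, Eva:4, Goran:4, Iris:2, Ravi:1, Sara:3, Theo:1, Tomas:2, Vera:5, Vikram:3.
The largest is 5 (to Ben and Vera), so the eccentricity of Pia is 5.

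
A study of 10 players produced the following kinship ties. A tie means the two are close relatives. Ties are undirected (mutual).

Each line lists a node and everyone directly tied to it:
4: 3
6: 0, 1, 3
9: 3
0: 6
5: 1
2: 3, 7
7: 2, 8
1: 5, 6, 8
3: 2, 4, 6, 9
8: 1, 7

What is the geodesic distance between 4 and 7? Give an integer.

3

One shortest route is 4 – 3 – 2 – 7, which uses 3 edges, and at distance 2 from 4 we only reach {2, 6, 9}, which does not include 7. So d(4,7) = 3.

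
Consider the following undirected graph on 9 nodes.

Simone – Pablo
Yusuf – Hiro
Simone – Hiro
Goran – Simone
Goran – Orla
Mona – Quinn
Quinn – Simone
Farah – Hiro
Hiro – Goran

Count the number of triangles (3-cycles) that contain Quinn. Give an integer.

0

Quinn's neighbors are Mona and Simone, but none of them are tied to each other, so no triangle contains Quinn.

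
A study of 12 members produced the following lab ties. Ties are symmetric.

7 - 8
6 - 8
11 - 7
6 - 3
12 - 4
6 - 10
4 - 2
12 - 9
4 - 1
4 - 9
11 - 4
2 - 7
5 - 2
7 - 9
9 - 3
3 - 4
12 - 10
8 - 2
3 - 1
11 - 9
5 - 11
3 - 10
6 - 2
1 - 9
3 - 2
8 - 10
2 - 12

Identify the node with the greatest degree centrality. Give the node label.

Degrees — 1:3, 2:7, 3:6, 4:6, 5:2, 6:4, 7:4, 8:4, 9:6, 10:4, 11:4, 12:4.
The maximum is 7, attained only by 2.

2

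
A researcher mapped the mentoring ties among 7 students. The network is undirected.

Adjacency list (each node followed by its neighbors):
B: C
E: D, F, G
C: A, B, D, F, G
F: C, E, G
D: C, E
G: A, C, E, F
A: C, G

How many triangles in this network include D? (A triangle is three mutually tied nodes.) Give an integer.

0

D's neighbors are C and E, but none of them are tied to each other, so no triangle contains D.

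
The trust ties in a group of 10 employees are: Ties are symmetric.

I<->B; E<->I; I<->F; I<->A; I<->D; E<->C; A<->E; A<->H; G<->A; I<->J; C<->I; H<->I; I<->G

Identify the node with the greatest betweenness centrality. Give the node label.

Unnormalized betweenness of each node: A:3/2, B:0, C:0, D:0, E:1/2, F:0, G:0, H:0, I:30, J:0.
I has the largest value, 30, making it the main broker — the node through which the most shortest paths run.

I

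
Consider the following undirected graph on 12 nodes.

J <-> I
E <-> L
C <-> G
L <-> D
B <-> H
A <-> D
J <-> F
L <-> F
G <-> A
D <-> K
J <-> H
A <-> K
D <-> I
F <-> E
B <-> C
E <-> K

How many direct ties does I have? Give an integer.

2

I is directly tied to D and J. That is 2 neighbors, so the degree of I is 2.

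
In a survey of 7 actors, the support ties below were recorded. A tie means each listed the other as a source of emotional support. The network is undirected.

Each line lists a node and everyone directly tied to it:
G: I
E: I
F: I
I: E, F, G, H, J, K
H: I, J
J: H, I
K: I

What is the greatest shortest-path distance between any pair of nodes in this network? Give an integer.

2

Eccentricity of each node (its greatest distance to any other): E:2, F:2, G:2, H:2, I:1, J:2, K:2.
The maximum eccentricity is 2, realized for instance by the pair J–K via J – I – K. So the diameter is 2.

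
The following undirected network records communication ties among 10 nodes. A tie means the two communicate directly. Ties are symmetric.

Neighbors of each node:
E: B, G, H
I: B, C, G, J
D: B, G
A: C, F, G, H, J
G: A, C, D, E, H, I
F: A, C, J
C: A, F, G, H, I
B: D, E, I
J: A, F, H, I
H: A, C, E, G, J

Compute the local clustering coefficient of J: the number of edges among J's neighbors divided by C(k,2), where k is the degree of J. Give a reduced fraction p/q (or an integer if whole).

J's neighbors: A, F, H, and I (k = 4).
Possible neighbor pairs: C(4,2) = 6. Edges among them: A–F, A–H → e = 2.
Clustering(J) = 2/6 = 1/3.

1/3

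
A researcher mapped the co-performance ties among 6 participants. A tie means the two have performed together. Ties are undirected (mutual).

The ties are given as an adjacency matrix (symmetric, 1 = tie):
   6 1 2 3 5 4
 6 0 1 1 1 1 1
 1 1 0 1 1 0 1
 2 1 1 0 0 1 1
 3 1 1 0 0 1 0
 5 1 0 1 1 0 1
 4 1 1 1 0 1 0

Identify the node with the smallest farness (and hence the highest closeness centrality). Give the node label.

6

Farness (sum of distances to all others) for each node — 1:6, 2:6, 3:7, 4:6, 5:6, 6:5.
The smallest farness is 5, for 6, so 6 has the highest closeness.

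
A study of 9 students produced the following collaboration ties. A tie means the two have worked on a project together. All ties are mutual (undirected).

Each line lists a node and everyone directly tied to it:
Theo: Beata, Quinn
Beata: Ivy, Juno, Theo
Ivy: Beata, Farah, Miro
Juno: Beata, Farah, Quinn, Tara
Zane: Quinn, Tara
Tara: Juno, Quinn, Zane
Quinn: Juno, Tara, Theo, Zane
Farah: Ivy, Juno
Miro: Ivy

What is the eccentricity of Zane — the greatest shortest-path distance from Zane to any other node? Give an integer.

5

Distances from Zane: Beata:3, Farah:3, Ivy:4, Juno:2, Miro:5, Quinn:1, Tara:1, Theo:2.
The largest is 5 (to Miro), so the eccentricity of Zane is 5.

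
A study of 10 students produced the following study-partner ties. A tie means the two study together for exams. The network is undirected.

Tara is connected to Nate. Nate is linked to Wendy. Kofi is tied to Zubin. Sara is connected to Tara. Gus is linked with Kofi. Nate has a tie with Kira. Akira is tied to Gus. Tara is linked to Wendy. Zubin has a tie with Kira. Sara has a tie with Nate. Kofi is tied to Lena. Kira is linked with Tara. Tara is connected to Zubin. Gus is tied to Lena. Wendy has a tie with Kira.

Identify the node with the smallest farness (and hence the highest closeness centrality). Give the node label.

Zubin

Farness (sum of distances to all others) for each node — Akira:31, Gus:23, Kira:18, Kofi:18, Lena:24, Nate:22, Sara:24, Tara:17, Wendy:23, Zubin:16.
The smallest farness is 16, for Zubin, so Zubin has the highest closeness.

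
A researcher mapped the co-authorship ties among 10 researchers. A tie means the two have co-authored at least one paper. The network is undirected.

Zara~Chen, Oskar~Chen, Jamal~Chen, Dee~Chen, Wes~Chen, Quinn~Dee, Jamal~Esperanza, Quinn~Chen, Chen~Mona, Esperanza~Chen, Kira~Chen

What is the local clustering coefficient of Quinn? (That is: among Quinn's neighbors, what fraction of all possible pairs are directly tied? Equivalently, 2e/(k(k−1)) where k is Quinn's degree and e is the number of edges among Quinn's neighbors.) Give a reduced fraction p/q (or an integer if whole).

1

Quinn's neighbors: Chen and Dee (k = 2).
Possible neighbor pairs: C(2,2) = 1. Edges among them: Chen–Dee → e = 1.
Clustering(Quinn) = 1/1.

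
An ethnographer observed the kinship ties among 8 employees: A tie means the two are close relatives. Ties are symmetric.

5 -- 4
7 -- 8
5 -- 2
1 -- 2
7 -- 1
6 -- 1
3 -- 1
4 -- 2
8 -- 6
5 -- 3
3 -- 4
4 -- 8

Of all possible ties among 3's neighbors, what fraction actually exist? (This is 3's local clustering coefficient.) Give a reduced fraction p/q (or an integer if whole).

3's neighbors: 1, 4, and 5 (k = 3).
Possible neighbor pairs: C(3,2) = 3. Edges among them: 4–5 → e = 1.
Clustering(3) = 1/3.

1/3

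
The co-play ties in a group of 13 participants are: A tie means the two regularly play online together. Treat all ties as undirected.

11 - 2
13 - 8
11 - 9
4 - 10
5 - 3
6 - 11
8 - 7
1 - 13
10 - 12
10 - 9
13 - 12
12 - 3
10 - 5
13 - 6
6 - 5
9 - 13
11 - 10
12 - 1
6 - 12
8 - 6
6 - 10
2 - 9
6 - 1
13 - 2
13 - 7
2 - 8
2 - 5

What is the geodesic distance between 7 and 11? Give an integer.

3

One shortest route is 7 – 13 – 9 – 11, which uses 3 edges, and at distance 2 from 7 we only reach {1, 2, 6, 9, 12}, which does not include 11. So d(7,11) = 3.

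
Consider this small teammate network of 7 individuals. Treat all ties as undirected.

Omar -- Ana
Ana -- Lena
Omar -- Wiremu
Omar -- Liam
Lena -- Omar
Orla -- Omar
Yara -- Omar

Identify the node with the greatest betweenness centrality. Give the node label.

Unnormalized betweenness of each node: Ana:0, Lena:0, Liam:0, Omar:14, Orla:0, Wiremu:0, Yara:0.
Omar has the largest value, 14, making it the main broker — the node through which the most shortest paths run.

Omar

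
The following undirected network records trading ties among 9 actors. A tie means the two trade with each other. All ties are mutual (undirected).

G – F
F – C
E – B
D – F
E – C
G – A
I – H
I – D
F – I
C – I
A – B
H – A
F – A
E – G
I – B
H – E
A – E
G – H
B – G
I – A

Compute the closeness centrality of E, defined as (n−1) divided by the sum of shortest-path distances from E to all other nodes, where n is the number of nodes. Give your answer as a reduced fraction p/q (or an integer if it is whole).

2/3

Distances from E: A:1, B:1, C:1, D:3, F:2, G:1, H:1, I:2. Sum = 12.
n = 9, so closeness = 8/12 = 2/3.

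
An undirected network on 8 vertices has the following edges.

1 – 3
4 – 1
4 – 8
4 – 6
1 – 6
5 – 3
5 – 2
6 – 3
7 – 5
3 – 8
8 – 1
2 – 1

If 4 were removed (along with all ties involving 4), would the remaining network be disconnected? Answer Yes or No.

Even without 4, every remaining node can still reach every other (the residual graph is connected), so 4 is not a cut vertex.

No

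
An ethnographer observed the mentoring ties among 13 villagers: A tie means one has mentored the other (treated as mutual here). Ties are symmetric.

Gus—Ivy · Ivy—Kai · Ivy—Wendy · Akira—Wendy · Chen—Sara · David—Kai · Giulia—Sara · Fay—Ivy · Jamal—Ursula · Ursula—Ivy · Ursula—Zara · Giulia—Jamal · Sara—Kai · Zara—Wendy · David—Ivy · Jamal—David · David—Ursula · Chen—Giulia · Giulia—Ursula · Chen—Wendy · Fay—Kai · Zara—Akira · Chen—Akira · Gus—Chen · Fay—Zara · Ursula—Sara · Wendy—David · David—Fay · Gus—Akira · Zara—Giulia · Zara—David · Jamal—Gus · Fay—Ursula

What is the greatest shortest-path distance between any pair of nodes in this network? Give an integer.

Eccentricity of each node (its greatest distance to any other): Akira:3, Chen:3, David:2, Fay:3, Giulia:2, Gus:2, Ivy:2, Jamal:2, Kai:3, Sara:2, Ursula:2, Wendy:2, Zara:2.
The maximum eccentricity is 3, realized for instance by the pair Akira–Kai via Akira – Zara – Fay – Kai. So the diameter is 3.

3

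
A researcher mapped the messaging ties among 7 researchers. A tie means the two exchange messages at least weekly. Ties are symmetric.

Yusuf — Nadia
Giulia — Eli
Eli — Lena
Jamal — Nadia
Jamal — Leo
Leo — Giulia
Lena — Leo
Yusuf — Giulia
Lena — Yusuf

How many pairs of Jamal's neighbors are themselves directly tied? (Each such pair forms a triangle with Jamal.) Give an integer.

Jamal's neighbors are Leo and Nadia, but none of them are tied to each other, so no triangle contains Jamal.

0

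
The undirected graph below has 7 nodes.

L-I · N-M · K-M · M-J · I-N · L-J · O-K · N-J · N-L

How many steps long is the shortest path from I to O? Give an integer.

4

One shortest route is I – N – M – K – O, which uses 4 edges, and at distance 3 from I we only reach {K}, which does not include O. So d(I,O) = 4.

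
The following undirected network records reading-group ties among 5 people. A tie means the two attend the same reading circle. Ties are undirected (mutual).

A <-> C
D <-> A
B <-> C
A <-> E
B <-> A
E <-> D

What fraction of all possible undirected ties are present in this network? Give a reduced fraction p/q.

3/5

There are 6 edges and 5 nodes, so the maximum possible is C(5,2) = 10.
Density = 6/10 = 3/5.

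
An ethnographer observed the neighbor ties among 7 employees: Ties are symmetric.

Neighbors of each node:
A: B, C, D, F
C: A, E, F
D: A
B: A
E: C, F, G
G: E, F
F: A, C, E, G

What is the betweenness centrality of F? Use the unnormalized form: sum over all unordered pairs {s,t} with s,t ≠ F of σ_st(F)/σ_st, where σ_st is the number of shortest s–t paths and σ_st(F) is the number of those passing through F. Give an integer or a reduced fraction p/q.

Pairs whose geodesics pass through F — E–D: 1/2; E–A: 1/2; E–B: 1/2; G–D: 1; G–A: 1; G–C: 1/2; G–B: 1.
All other pairs contribute 0.
Summing the contributions gives betweenness(F) = 5.

5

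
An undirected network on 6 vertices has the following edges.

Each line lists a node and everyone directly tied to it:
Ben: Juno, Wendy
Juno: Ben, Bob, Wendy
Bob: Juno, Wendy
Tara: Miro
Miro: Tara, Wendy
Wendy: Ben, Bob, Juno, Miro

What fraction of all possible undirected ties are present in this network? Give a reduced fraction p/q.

There are 7 edges and 6 nodes, so the maximum possible is C(6,2) = 15.
Density = 7/15.

7/15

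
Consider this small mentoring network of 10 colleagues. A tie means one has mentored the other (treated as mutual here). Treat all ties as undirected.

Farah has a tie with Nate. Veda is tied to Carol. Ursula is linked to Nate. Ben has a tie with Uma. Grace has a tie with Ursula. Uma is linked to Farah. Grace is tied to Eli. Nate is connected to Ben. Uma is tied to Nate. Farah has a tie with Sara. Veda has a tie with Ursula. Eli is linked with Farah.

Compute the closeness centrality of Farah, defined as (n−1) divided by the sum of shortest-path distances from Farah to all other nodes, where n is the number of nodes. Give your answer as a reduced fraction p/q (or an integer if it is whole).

Distances from Farah: Ben:2, Carol:4, Eli:1, Grace:2, Nate:1, Sara:1, Uma:1, Ursula:2, Veda:3. Sum = 17.
n = 10, so closeness = 9/17.

9/17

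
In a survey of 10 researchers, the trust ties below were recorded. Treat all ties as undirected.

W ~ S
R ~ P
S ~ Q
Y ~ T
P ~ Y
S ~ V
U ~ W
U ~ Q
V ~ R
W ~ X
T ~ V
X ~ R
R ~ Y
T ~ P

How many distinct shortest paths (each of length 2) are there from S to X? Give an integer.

1

The shortest distance is 2, and the only length-2 path is S–W–X. So there is exactly 1 shortest path.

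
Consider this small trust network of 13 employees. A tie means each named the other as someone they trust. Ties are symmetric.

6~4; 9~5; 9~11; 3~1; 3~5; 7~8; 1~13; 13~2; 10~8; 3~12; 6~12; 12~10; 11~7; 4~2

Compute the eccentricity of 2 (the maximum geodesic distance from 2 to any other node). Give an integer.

Distances from 2: 1:2, 3:3, 4:1, 5:4, 6:2, 7:6, 8:5, 9:5, 10:4, 11:6, 12:3, 13:1.
The largest is 6 (to 11 and 7), so the eccentricity of 2 is 6.

6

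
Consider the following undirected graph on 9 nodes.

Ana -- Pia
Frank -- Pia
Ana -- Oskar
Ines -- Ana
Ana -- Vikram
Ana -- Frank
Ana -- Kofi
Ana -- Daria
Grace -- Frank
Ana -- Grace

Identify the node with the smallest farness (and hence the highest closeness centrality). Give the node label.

Ana

Farness (sum of distances to all others) for each node — Ana:8, Daria:15, Frank:13, Grace:14, Ines:15, Kofi:15, Oskar:15, Pia:14, Vikram:15.
The smallest farness is 8, for Ana, so Ana has the highest closeness.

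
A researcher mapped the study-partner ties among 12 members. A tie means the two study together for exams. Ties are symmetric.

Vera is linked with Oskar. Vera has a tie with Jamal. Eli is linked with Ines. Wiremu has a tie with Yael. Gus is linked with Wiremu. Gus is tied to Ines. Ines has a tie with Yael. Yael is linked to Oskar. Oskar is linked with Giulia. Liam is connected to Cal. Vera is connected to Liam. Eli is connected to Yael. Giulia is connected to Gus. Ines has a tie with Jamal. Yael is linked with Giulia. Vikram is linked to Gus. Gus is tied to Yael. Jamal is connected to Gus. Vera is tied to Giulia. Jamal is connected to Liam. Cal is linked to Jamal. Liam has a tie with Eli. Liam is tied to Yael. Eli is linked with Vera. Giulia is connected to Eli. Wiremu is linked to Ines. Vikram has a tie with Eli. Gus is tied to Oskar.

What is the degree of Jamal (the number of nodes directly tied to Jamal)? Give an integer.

5

Jamal is directly tied to Cal, Gus, Ines, Liam, and Vera. That is 5 neighbors, so the degree of Jamal is 5.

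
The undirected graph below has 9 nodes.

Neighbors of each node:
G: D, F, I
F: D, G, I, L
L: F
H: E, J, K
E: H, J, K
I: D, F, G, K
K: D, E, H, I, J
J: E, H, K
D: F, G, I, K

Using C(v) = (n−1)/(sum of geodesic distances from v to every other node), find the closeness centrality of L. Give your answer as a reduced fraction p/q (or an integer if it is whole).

Distances from L: D:2, E:4, F:1, G:2, H:4, I:2, J:4, K:3. Sum = 22.
n = 9, so closeness = 8/22 = 4/11.

4/11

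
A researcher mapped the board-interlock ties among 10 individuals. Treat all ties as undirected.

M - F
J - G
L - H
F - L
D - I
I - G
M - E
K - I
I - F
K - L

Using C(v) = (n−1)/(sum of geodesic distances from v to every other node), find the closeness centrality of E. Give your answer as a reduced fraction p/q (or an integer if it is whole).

3/10

Distances from E: D:4, F:2, G:4, H:4, I:3, J:5, K:4, L:3, M:1. Sum = 30.
n = 10, so closeness = 9/30 = 3/10.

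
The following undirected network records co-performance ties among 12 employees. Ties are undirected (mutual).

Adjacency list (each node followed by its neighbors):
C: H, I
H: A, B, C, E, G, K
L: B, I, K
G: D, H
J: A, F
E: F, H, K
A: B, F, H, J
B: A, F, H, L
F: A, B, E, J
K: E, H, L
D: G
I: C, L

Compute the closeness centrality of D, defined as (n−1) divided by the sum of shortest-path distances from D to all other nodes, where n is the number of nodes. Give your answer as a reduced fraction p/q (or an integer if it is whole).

11/34

Distances from D: A:3, B:3, C:3, E:3, F:4, G:1, H:2, I:4, J:4, K:3, L:4. Sum = 34.
n = 12, so closeness = 11/34.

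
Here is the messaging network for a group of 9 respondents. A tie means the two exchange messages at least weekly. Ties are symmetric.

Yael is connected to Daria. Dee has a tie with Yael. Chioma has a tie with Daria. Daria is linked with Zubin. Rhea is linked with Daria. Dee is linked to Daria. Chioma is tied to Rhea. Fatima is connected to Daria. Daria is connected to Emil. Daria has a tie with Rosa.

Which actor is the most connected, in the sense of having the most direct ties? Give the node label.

Daria

Degrees — Chioma:2, Daria:8, Dee:2, Emil:1, Fatima:1, Rhea:2, Rosa:1, Yael:2, Zubin:1.
The maximum is 8, attained only by Daria.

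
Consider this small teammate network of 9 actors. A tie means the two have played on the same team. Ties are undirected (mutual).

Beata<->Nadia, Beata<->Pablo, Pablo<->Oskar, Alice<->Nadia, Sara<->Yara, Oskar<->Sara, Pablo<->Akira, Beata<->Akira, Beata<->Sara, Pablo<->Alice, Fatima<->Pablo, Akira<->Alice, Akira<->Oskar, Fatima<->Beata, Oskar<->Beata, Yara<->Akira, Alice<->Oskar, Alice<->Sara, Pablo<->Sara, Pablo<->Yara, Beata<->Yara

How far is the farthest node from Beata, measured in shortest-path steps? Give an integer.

Distances from Beata: Akira:1, Alice:2, Fatima:1, Nadia:1, Oskar:1, Pablo:1, Sara:1, Yara:1.
The largest is 2 (to Alice), so the eccentricity of Beata is 2.

2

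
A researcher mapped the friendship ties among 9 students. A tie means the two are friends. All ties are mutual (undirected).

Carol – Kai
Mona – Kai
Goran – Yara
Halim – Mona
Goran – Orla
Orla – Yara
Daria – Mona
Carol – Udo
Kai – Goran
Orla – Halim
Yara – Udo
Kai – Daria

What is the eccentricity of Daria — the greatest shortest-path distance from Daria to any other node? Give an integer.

3

Distances from Daria: Carol:2, Goran:2, Halim:2, Kai:1, Mona:1, Orla:3, Udo:3, Yara:3.
The largest is 3 (to Udo, Orla, and Yara), so the eccentricity of Daria is 3.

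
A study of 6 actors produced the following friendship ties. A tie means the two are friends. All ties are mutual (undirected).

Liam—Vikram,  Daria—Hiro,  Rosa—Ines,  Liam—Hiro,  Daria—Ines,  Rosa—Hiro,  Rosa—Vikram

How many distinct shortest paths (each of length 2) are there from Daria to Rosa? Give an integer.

2

The shortest distance is 2. The length-2 paths are: Daria–Ines–Rosa; Daria–Hiro–Rosa.
That gives 2 distinct shortest paths.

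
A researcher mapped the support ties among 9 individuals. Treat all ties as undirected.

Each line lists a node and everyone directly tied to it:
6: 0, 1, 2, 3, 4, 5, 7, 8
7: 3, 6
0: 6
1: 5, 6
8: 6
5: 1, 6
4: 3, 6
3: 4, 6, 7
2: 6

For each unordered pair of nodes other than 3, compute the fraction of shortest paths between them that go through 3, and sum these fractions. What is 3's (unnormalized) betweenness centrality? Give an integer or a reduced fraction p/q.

1/2

Pairs whose geodesics pass through 3 — 4–7: 1/2.
All other pairs contribute 0.
Summing the contributions gives betweenness(3) = 1/2.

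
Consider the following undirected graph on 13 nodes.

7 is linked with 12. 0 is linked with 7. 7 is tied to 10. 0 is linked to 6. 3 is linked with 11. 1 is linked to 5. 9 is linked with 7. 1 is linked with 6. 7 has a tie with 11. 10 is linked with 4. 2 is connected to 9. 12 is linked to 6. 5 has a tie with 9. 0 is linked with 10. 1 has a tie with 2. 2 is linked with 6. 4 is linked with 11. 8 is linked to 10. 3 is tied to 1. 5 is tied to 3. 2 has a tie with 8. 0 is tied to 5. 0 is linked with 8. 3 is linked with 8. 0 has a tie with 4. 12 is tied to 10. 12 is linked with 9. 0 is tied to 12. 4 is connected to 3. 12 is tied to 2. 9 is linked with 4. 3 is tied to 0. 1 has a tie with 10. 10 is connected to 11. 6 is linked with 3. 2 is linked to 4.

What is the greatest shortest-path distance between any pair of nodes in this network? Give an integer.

Eccentricity of each node (its greatest distance to any other): 0:2, 1:2, 2:2, 3:2, 4:2, 5:2, 6:2, 7:2, 8:2, 9:2, 10:2, 11:2, 12:2.
The maximum eccentricity is 2, realized for instance by the pair 1–9 via 1 – 5 – 9. So the diameter is 2.

2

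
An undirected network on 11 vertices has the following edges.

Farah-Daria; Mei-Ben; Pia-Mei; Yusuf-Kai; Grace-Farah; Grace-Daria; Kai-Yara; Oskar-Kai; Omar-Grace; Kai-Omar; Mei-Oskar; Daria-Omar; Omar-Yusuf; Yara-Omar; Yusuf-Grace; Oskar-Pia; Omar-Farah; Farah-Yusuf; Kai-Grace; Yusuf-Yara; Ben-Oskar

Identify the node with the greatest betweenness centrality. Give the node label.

Kai

Unnormalized betweenness of each node: Ben:0, Daria:0, Farah:1/3, Grace:9/2, Kai:73/3, Mei:1/2, Omar:19/3, Oskar:43/2, Pia:0, Yara:0, Yusuf:5/2.
Kai has the largest value, 73/3, making it the main broker — the node through which the most shortest paths run.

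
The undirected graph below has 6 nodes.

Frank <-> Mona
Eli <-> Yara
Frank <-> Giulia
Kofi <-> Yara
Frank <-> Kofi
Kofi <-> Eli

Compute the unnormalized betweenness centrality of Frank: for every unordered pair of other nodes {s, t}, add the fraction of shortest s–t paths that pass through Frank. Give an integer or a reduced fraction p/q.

7

Pairs whose geodesics pass through Frank — Giulia–Mona: 1; Giulia–Kofi: 1; Giulia–Yara: 1; Giulia–Eli: 1; Mona–Kofi: 1; Mona–Yara: 1; Mona–Eli: 1.
All other pairs contribute 0.
Summing the contributions gives betweenness(Frank) = 7.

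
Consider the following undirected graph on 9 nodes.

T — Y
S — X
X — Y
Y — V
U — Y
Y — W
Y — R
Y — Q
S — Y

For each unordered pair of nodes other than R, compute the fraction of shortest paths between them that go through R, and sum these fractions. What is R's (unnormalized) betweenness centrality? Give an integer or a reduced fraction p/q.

No shortest path between any pair of other nodes passes through R.
Summing the contributions gives betweenness(R) = 0.

0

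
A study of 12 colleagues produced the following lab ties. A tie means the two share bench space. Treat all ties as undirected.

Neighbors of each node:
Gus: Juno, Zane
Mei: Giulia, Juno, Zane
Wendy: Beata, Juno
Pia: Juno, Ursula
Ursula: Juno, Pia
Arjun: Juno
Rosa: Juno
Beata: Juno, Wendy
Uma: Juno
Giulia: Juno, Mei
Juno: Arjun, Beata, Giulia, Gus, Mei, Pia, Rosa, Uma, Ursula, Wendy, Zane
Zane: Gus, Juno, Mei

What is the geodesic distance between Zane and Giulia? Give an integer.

One shortest route is Zane – Juno – Giulia, which uses 2 edges, and Zane and Giulia are not directly tied, so nothing shorter exists. So d(Zane,Giulia) = 2.

2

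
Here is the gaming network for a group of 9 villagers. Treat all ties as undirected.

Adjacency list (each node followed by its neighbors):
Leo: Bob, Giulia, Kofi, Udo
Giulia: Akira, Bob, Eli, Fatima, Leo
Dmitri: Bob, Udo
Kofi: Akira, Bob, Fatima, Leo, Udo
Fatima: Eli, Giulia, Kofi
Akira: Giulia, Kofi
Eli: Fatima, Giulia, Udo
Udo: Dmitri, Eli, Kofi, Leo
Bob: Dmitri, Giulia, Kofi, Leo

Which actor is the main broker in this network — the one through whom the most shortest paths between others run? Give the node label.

Giulia

Unnormalized betweenness of each node: Akira:1/4, Bob:41/12, Dmitri:1/3, Eli:5/4, Fatima:3/4, Giulia:67/12, Kofi:11/2, Leo:13/12, Udo:23/6.
Giulia has the largest value, 67/12, making it the main broker — the node through which the most shortest paths run.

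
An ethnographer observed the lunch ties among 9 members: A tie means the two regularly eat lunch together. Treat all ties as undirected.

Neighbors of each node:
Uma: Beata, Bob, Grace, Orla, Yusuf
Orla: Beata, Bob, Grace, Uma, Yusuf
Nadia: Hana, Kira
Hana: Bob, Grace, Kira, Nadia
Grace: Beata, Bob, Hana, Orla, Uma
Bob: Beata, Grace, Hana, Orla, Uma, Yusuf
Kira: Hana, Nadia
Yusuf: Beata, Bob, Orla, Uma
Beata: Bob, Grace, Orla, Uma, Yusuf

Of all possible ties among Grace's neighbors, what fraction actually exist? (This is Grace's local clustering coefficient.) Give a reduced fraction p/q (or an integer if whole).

7/10

Grace's neighbors: Beata, Bob, Hana, Orla, and Uma (k = 5).
Possible neighbor pairs: C(5,2) = 10. Edges among them: Beata–Bob, Beata–Orla, Beata–Uma, Bob–Hana, Bob–Orla, Bob–Uma, Orla–Uma → e = 7.
Clustering(Grace) = 7/10.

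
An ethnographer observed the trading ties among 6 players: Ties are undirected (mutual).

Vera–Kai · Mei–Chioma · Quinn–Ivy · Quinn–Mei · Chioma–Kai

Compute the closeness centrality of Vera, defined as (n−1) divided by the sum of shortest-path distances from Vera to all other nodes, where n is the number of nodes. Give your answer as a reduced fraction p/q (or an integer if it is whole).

1/3

Distances from Vera: Chioma:2, Ivy:5, Kai:1, Mei:3, Quinn:4. Sum = 15.
n = 6, so closeness = 5/15 = 1/3.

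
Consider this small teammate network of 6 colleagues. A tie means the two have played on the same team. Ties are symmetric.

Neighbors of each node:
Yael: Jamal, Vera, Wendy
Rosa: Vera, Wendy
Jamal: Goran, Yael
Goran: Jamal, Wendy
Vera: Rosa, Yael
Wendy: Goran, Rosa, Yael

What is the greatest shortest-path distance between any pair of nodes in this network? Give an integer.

3

Eccentricity of each node (its greatest distance to any other): Goran:3, Jamal:3, Rosa:3, Vera:3, Wendy:2, Yael:2.
The maximum eccentricity is 3, realized for instance by the pair Vera–Goran via Vera – Rosa – Wendy – Goran. So the diameter is 3.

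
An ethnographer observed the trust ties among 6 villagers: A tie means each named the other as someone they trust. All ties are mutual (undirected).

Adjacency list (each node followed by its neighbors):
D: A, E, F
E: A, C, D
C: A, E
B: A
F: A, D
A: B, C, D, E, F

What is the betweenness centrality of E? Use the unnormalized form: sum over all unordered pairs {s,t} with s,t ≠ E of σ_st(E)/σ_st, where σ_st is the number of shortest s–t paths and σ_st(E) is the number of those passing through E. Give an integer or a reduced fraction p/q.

Pairs whose geodesics pass through E — C–D: 1/2.
All other pairs contribute 0.
Summing the contributions gives betweenness(E) = 1/2.

1/2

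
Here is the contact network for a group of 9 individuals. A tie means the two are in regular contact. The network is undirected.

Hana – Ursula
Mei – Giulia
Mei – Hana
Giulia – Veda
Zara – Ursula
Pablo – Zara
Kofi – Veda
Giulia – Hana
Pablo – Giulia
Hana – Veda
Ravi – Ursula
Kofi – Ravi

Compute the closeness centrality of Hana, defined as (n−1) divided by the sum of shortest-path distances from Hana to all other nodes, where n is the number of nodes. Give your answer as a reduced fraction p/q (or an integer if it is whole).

Distances from Hana: Giulia:1, Kofi:2, Mei:1, Pablo:2, Ravi:2, Ursula:1, Veda:1, Zara:2. Sum = 12.
n = 9, so closeness = 8/12 = 2/3.

2/3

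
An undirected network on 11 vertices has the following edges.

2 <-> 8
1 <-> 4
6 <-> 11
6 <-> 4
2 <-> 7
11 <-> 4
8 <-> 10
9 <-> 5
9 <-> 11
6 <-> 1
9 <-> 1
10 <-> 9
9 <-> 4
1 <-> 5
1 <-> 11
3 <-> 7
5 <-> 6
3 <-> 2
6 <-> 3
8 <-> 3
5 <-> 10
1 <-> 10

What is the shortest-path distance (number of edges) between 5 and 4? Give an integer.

One shortest route is 5 – 6 – 4, which uses 2 edges, and 5 and 4 are not directly tied, so nothing shorter exists. So d(5,4) = 2.

2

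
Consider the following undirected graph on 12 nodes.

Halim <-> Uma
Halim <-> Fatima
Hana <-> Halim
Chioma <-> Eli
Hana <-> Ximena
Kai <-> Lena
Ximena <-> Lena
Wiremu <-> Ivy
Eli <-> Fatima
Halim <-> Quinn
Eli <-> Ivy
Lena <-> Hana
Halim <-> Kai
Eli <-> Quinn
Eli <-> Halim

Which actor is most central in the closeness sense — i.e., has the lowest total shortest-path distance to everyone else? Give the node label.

Farness (sum of distances to all others) for each node — Chioma:29, Eli:19, Fatima:23, Halim:17, Hana:23, Ivy:27, Kai:24, Lena:30, Quinn:23, Uma:27, Wiremu:37, Ximena:31.
The smallest farness is 17, for Halim, so Halim has the highest closeness.

Halim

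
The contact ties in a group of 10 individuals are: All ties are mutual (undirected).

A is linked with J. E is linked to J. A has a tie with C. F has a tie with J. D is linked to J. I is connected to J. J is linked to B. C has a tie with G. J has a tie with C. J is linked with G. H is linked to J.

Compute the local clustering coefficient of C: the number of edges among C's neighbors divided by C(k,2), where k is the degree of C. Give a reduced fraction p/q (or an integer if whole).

2/3

C's neighbors: A, G, and J (k = 3).
Possible neighbor pairs: C(3,2) = 3. Edges among them: A–J, G–J → e = 2.
Clustering(C) = 2/3.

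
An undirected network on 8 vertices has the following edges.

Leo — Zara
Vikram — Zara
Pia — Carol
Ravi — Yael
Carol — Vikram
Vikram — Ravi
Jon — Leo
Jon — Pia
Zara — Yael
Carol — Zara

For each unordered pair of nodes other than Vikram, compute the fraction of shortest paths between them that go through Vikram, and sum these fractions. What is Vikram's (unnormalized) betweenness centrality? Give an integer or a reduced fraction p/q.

Pairs whose geodesics pass through Vikram — Ravi–Zara: 1/2; Ravi–Leo: 1/2; Ravi–Jon: 2/3; Ravi–Pia: 1; Ravi–Carol: 1.
All other pairs contribute 0.
Summing the contributions gives betweenness(Vikram) = 11/3.

11/3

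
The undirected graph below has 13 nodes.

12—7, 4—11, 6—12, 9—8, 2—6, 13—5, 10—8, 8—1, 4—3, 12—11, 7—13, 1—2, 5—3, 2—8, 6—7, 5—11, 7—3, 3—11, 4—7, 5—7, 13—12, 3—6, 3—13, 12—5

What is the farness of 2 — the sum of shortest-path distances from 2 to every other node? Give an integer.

25

Distances from 2: 1:1, 3:2, 4:3, 5:3, 6:1, 7:2, 8:1, 9:2, 10:2, 11:3, 12:2, 13:3.
Sum = 1 + 2 + 3 + 3 + 1 + 2 + 1 + 2 + 2 + 3 + 2 + 3 = 25.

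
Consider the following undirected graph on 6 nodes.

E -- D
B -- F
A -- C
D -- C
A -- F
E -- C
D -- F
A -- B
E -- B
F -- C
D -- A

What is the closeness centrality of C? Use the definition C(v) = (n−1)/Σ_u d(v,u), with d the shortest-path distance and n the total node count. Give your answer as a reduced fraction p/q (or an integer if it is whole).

5/6

Distances from C: A:1, B:2, D:1, E:1, F:1. Sum = 6.
n = 6, so closeness = 5/6.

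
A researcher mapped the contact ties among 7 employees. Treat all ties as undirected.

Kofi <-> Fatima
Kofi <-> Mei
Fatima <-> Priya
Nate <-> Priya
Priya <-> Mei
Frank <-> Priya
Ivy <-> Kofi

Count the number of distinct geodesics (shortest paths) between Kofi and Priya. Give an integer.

The shortest distance is 2. The length-2 paths are: Kofi–Fatima–Priya; Kofi–Mei–Priya.
That gives 2 distinct shortest paths.

2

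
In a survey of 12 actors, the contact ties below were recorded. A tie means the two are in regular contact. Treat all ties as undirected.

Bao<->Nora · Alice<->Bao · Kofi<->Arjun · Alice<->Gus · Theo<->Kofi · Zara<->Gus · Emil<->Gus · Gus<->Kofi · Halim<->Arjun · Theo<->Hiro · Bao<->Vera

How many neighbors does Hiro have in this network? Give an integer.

Hiro is directly tied to Theo. That is 1 neighbor, so the degree of Hiro is 1.

1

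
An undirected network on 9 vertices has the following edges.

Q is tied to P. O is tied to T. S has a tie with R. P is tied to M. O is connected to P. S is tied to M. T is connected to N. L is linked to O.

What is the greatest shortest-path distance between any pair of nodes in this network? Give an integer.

6

Eccentricity of each node (its greatest distance to any other): L:5, M:4, N:6, O:4, P:3, Q:4, R:6, S:5, T:5.
The maximum eccentricity is 6, realized for instance by the pair N–R via N – T – O – P – M – S – R. So the diameter is 6.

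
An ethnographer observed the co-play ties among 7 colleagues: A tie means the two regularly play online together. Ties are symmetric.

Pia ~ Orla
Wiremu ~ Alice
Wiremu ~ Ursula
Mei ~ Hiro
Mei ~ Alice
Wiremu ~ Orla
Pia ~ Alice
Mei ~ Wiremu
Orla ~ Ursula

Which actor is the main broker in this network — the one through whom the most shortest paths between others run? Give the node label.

Wiremu

Unnormalized betweenness of each node: Alice:5/2, Hiro:0, Mei:5, Orla:3/2, Pia:1/2, Ursula:0, Wiremu:11/2.
Wiremu has the largest value, 11/2, making it the main broker — the node through which the most shortest paths run.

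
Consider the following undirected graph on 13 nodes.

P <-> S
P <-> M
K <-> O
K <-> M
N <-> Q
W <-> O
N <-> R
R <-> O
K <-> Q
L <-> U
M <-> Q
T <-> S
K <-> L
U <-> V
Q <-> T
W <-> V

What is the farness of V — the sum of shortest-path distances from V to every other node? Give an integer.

Distances from V: K:3, L:2, M:4, N:4, O:2, P:5, Q:4, R:3, S:6, T:5, U:1, W:1.
Sum = 3 + 2 + 4 + 4 + 2 + 5 + 4 + 3 + 6 + 5 + 1 + 1 = 40.

40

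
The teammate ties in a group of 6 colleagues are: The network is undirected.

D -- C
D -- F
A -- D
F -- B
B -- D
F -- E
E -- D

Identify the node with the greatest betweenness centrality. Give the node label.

Unnormalized betweenness of each node: A:0, B:0, C:0, D:15/2, E:0, F:1/2.
D has the largest value, 15/2, making it the main broker — the node through which the most shortest paths run.

D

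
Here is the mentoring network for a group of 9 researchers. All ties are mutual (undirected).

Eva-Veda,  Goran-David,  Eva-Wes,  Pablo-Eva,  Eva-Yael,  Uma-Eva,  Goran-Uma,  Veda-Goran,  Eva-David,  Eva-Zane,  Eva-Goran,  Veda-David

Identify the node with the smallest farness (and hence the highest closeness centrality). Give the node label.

Eva

Farness (sum of distances to all others) for each node — David:13, Eva:8, Goran:12, Pablo:15, Uma:14, Veda:13, Wes:15, Yael:15, Zane:15.
The smallest farness is 8, for Eva, so Eva has the highest closeness.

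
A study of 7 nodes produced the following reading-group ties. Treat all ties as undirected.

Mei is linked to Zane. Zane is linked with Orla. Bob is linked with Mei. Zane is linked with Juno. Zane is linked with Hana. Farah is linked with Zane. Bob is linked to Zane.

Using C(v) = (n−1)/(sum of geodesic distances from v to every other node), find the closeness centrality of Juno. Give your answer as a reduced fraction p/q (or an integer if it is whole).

Distances from Juno: Bob:2, Farah:2, Hana:2, Mei:2, Orla:2, Zane:1. Sum = 11.
n = 7, so closeness = 6/11.

6/11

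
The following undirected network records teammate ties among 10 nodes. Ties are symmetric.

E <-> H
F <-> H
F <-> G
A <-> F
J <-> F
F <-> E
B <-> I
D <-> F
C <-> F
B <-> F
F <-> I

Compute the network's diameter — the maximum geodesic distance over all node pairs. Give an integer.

2

Eccentricity of each node (its greatest distance to any other): A:2, B:2, C:2, D:2, E:2, F:1, G:2, H:2, I:2, J:2.
The maximum eccentricity is 2, realized for instance by the pair B–J via B – F – J. So the diameter is 2.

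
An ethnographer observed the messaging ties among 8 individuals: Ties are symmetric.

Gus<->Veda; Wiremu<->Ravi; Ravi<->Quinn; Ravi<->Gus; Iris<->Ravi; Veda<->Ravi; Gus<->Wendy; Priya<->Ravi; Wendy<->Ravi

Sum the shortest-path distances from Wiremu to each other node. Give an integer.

Distances from Wiremu: Gus:2, Iris:2, Priya:2, Quinn:2, Ravi:1, Veda:2, Wendy:2.
Sum = 2 + 2 + 2 + 2 + 1 + 2 + 2 = 13.

13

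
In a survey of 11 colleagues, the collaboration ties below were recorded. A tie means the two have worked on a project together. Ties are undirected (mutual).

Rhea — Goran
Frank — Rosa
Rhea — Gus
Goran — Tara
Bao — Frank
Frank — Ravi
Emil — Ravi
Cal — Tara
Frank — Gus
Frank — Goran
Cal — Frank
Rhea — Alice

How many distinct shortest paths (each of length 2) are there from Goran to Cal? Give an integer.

2

The shortest distance is 2. The length-2 paths are: Goran–Frank–Cal; Goran–Tara–Cal.
That gives 2 distinct shortest paths.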